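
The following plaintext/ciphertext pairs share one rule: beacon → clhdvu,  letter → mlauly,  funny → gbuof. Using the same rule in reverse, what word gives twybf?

Shifts by position in beacon: pos 0: b→c (+1), pos 1: e→l (+7), pos 2: a→h (+7), pos 3: c→d (+1), pos 4: o→v (+7), pos 5: n→u (+7) — repeating every 3. It's a Vigenère-style cipher with numeric key [1,7,7]: position i shifts by key[i mod 3].
Decoding twybf: t−1=s, w−7=p, y−7=r, b−1=a, f−7=y.

spray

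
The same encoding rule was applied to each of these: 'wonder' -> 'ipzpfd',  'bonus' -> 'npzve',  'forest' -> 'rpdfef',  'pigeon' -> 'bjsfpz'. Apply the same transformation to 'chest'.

The rule splits by letter class: vowels +1, consonants +12.
Applying it to chest: c(cons)+12=o, h(cons)+12=t, e(vowel)+1=f, s(cons)+12=e, t(cons)+12=f.

otfef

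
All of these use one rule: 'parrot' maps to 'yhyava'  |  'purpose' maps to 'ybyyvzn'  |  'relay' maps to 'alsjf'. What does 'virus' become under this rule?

epydz

Shifts by position in parrot: pos 0: p→y (+9), pos 1: a→h (+7), pos 2: r→y (+7), pos 3: r→a (+9), pos 4: o→v (+7), pos 5: t→a (+7) — repeating every 3. A repeating key of period 3 is used — shifts +9, +7, +7 over and over.
Applying it to virus: v+9=e, i+7=p, r+7=y, u+9=d, s+7=z.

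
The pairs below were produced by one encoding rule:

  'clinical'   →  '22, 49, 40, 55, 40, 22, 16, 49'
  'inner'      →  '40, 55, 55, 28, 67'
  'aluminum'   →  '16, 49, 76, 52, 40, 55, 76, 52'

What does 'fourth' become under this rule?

c(#3)→22 and l(#12)→49: differences scale by 3, so n = 3·pos + 13. Each letter becomes 3×(its alphabet position, a=1..z=26) + 13.
Applying it to fourth: f=6→31, o=15→58, u=21→76, r=18→67, t=20→73, h=8→37.

31, 58, 76, 67, 73, 37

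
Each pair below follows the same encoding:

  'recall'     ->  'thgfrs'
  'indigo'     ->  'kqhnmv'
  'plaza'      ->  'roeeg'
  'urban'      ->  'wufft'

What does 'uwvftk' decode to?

Letter i (0-indexed) is shifted by i+2, so successive shifts are 2, 3, 4, ….
Undoing it on uwvftk: u−2=s, w−3=t, v−4=r, f−5=a, t−6=n, k−7=d.

strand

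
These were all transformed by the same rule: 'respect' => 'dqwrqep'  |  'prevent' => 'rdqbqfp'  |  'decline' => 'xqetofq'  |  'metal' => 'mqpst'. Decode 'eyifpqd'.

r(17)→d(3) and e(4)→q(16) fit y≡19x+18 (mod 26); the inverse of 19 mod 26 is 11. This is an affine cipher: with a=0,…,z=25, each position x becomes (19x+18) mod 26.
Decoding eyifpqd: e(4)→11·(4−18)≡2=c; y(24)→11·(24−18)≡14=o; i(8)→11·(8−18)≡20=u; f(5)→11·(5−18)≡13=n; p(15)→11·(15−18)≡19=t; q(16)→11·(16−18)≡4=e; d(3)→11·(3−18)≡17=r (all mod 26).

counter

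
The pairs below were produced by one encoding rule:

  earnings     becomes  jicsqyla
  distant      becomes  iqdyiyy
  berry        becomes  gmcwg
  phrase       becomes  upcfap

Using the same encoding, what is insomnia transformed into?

nvdtuyni

Shifts by position in earnings: pos 0: e→j (+5), pos 1: a→i (+8), pos 2: r→c (+11), pos 3: n→s (+5), pos 4: i→q (+8), pos 5: n→y (+11) — repeating every 3. A repeating key of period 3 is used — shifts +5, +8, +11 over and over.
For insomnia: i+5=n, n+8=v, s+11=d, o+5=t, m+8=u, n+11=y, i+5=n, a+8=i.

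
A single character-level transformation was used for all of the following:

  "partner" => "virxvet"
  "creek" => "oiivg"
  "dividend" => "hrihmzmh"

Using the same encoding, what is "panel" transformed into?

Two steps: reverse the string, then apply a Caesar shift of +4.
On panel: reverse → lenap; then shift: l+4=p, e+4=i, n+4=r, a+4=e, p+4=t.

piret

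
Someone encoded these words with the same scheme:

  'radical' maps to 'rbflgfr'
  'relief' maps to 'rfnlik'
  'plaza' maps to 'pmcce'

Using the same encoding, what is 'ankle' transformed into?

Each letter shifts forward by its position index (0, 1, 2, …) — the shift grows by one for each successive letter.
On ankle: a+0=a, n+1=o, k+2=m, l+3=o, e+4=i.

aomoi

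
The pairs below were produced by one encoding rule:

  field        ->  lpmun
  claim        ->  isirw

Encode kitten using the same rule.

qpbcoy

In field: f→l is +6, i→p is +7, e→m is +8, l→u is +9 — the shift increases by 1 each position. Each letter shifts forward by (position + 6), i.e. 6, 7, 8, … — the shift grows by one for each successive letter.
For kitten: k+6=q, i+7=p, t+8=b, t+9=c, e+10=o, n+11=y.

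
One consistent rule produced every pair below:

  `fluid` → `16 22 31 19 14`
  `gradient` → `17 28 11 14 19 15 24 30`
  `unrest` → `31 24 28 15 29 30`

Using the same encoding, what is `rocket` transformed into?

f is letter #6 and maps to 16: an offset of 10. Each letter is replaced by its alphabet position (a=1..z=26) + 10.
Applying it to rocket: r=18→28, o=15→25, c=3→13, k=11→21, e=5→15, t=20→30.

28 25 13 21 15 30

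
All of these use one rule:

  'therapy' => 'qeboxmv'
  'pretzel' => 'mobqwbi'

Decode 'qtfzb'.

Compare letters: t→q is +23, h→e is +23, e→b is +23 — a constant shift. This is a Caesar cipher with shift 23.
Decoding qtfzb: q−23=t, t−23=w, f−23=i, z−23=c, b−23=e.

twice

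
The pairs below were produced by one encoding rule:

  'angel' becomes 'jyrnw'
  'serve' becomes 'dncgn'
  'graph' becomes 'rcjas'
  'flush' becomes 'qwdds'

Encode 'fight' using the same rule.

The shift depends on letter class: consonant n→y is +11, but vowel a→j is +9. Two shifts are in play — +9 for a/e/i/o/u, +11 for every other letter.
Applying it to fight: f(cons)+11=q, i(vowel)+9=r, g(cons)+11=r, h(cons)+11=s, t(cons)+11=e.

qrrse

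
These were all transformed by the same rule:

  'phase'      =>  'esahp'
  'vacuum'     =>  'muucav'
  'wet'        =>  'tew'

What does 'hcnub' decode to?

The word is simply reversed.
Decoding hcnub: then reverse → bunch.

bunch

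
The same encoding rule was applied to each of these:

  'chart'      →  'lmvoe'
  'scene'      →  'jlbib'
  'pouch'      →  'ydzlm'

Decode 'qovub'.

brave

c(2)→l(11) and h(7)→m(12) fit y≡21x+21 (mod 26); the inverse of 21 mod 26 is 5. Treating letters as 0–25, the rule is x ↦ 21x + 21 (mod 26).
Undoing it on qovub: q(16)→5·(16−21)≡1=b; o(14)→5·(14−21)≡17=r; v(21)→5·(21−21)≡0=a; u(20)→5·(20−21)≡21=v; b(1)→5·(1−21)≡4=e (all mod 26).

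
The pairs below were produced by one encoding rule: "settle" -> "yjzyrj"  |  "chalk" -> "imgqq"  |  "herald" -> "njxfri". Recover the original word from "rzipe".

lucky

Shifts by position in settle: pos 0: s→y (+6), pos 1: e→j (+5), pos 2: t→z (+6), pos 3: t→y (+5) — repeating every 2. The shifts repeat in a cycle of length 2: positions 0,1,… shift by +6, +5, then the pattern repeats.
Undoing it on rzipe: r−6=l, z−5=u, i−6=c, p−5=k, e−6=y.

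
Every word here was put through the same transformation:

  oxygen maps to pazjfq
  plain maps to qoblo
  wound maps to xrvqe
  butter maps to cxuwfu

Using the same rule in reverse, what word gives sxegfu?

rudder

Shifts by position in oxygen: pos 0: o→p (+1), pos 1: x→a (+3), pos 2: y→z (+1), pos 3: g→j (+3) — repeating every 2. A repeating key of period 2 is used — shifts +1, +3 over and over.
Reversing it on sxegfu: s−1=r, x−3=u, e−1=d, g−3=d, f−1=e, u−3=r.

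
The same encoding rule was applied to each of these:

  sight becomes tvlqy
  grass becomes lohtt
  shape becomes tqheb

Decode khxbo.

Treating letters as 0–25, the rule is x ↦ 5x + 7 (mod 26).
Reversing it on khxbo: k(10)→21·(10−7)≡11=l; h(7)→21·(7−7)≡0=a; x(23)→21·(23−7)≡24=y; b(1)→21·(1−7)≡4=e; o(14)→21·(14−7)≡17=r (all mod 26).

layer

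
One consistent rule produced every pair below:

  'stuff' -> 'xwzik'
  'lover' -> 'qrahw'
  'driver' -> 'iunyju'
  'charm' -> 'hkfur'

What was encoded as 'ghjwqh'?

Shifts by position in stuff: pos 0: s→x (+5), pos 1: t→w (+3), pos 2: u→z (+5), pos 3: f→i (+3) — repeating every 2. It's a Vigenère-style cipher with numeric key [5,3]: position i shifts by key[i mod 2].
Reversing it on ghjwqh: g−5=b, h−3=e, j−5=e, w−3=t, q−5=l, h−3=e.

beetle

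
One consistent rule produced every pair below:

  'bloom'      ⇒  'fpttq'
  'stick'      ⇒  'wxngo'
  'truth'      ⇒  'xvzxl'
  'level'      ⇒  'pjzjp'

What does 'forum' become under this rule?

The shift depends on letter class: consonant b→f is +4, but vowel o→t is +5. Vowels shift forward by 5 and consonants shift forward by 4.
For forum: f(cons)+4=j, o(vowel)+5=t, r(cons)+4=v, u(vowel)+5=z, m(cons)+4=q.

jtvzq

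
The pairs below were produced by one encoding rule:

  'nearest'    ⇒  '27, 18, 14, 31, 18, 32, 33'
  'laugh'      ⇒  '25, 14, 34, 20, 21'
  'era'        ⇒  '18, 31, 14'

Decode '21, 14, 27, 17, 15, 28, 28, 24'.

handbook

Each letter is replaced by its alphabet position (a=1..z=26) + 13.
Undoing it on 21, 14, 27, 17, 15, 28, 28, 24: 21→(21−13)÷1=8=h, 14→(14−13)÷1=1=a, 27→(27−13)÷1=14=n, 17→(17−13)÷1=4=d, 15→(15−13)÷1=2=b, 28→(28−13)÷1=15=o, 28→(28−13)÷1=15=o, 24→(24−13)÷1=11=k.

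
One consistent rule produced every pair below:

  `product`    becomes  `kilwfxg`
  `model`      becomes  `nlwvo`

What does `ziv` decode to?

Each pair mirrors across the alphabet (p↔k, r↔i, o↔l): positions sum to 25. Each letter is replaced by its mirror in the alphabet: a↔z, b↔y, c↔x, and so on (the Atbash cipher).
Decoding ziv: z↔a, i↔r, v↔e.

are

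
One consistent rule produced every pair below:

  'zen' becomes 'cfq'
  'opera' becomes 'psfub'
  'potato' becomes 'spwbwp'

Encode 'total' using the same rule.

wpwbo

The shift depends on letter class: consonant z→c is +3, but vowel e→f is +1. The rule splits by letter class: vowels +1, consonants +3.
On total: t(cons)+3=w, o(vowel)+1=p, t(cons)+3=w, a(vowel)+1=b, l(cons)+3=o.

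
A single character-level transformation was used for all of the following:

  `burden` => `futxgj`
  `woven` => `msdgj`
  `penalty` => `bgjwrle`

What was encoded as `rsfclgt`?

lobster

b(1)→f(5) and u(20)→u(20) fit y≡9x+22 (mod 26); the inverse of 9 mod 26 is 3. Treating letters as 0–25, the rule is x ↦ 9x + 22 (mod 26).
Undoing it on rsfclgt: r(17)→3·(17−22)≡11=l; s(18)→3·(18−22)≡14=o; f(5)→3·(5−22)≡1=b; c(2)→3·(2−22)≡18=s; l(11)→3·(11−22)≡19=t; g(6)→3·(6−22)≡4=e; t(19)→3·(19−22)≡17=r (all mod 26).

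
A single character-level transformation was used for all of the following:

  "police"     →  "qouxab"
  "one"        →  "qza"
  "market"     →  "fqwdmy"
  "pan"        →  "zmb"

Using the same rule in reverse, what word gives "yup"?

The output letters match the input read backwards, each shifted +12: police reversed is ecilop. Two steps: reverse the string, then apply a Caesar shift of +12.
Undoing it on yup: shift back: y−12=m, u−12=i, p−12=d → mid; then reverse → dim.

dim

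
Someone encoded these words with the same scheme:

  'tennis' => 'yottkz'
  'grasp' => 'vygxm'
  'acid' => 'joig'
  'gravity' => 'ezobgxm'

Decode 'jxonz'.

third

The output letters match the input read backwards, each shifted +6: tennis reversed is sinnet. Read the word backwards and shift each letter +6.
Undoing it on jxonz: shift back: j−6=d, x−6=r, o−6=i, n−6=h, z−6=t → driht; then reverse → third.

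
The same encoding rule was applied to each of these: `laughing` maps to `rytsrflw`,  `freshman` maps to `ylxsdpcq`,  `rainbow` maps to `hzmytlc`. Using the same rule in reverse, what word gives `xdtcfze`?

The output letters match the input read backwards, each shifted +11: laughing reversed is gnihgual. Read the word backwards and shift each letter +11.
Decoding xdtcfze: shift back: x−11=m, d−11=s, t−11=i, c−11=r, f−11=u, z−11=o, e−11=t → msiruot; then reverse → tourism.

tourism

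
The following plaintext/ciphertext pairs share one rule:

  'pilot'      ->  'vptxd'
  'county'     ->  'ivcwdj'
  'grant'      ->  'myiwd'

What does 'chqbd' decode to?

waist

In pilot: p→v is +6, i→p is +7, l→t is +8, o→x is +9 — the shift increases by 1 each position. Letter i (0-indexed) is shifted by i+6, so successive shifts are 6, 7, 8, ….
Undoing it on chqbd: c−6=w, h−7=a, q−8=i, b−9=s, d−10=t.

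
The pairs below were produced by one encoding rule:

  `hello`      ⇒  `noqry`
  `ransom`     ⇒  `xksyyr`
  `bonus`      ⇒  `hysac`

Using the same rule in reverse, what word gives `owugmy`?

impact

The shifts repeat in a cycle of length 3: positions 0,1,… shift by +6, +10, +5, then the pattern repeats.
Reversing it on owugmy: o−6=i, w−10=m, u−5=p, g−6=a, m−10=c, y−5=t.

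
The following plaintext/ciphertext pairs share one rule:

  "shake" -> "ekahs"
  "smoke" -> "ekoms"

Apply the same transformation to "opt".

tpo

It's just the letters in reverse order.
For opt: reverse → tpo.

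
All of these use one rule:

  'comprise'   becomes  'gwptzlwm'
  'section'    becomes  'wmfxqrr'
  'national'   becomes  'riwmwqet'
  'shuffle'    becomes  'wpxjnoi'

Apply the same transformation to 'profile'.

Shifts by position in comprise: pos 0: c→g (+4), pos 1: o→w (+8), pos 2: m→p (+3), pos 3: p→t (+4), pos 4: r→z (+8), pos 5: i→l (+3) — repeating every 3. The shifts repeat in a cycle of length 3: positions 0,1,… shift by +4, +8, +3, then the pattern repeats.
On profile: p+4=t, r+8=z, o+3=r, f+4=j, i+8=q, l+3=o, e+4=i.

tzrjqoi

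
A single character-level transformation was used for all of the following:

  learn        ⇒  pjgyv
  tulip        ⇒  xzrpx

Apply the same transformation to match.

In learn: l→p is +4, e→j is +5, a→g is +6, r→y is +7 — the shift increases by 1 each position. Each letter shifts forward by (position + 4), i.e. 4, 5, 6, … — the shift grows by one for each successive letter.
Applying it to match: m+4=q, a+5=f, t+6=z, c+7=j, h+8=p.

qfzjp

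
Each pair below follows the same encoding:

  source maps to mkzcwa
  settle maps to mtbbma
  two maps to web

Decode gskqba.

sticky

Read the word backwards and shift each letter +8.
Decoding gskqba: shift back: g−8=y, s−8=k, k−8=c, q−8=i, b−8=t, a−8=s → ykcits; then reverse → sticky.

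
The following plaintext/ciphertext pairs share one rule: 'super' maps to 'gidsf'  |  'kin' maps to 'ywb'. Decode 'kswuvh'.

weight

This is a Caesar cipher with shift 14.
Reversing it on kswuvh: k−14=w, s−14=e, w−14=i, u−14=g, v−14=h, h−14=t.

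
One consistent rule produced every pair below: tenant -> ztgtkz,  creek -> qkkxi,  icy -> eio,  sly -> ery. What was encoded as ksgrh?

blame

Read the word backwards and shift each letter +6.
Reversing it on ksgrh: shift back: k−6=e, s−6=m, g−6=a, r−6=l, h−6=b → emalb; then reverse → blame.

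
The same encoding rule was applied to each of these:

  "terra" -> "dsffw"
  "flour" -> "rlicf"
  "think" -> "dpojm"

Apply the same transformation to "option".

t(19)→d(3) and e(4)→s(18) fit y≡25x+22 (mod 26); the inverse of 25 mod 26 is 25. Each letter's alphabet position (a=0..z=25) is mapped through 25·x+22 mod 26 — an affine cipher.
On option: o(14)→25·14+22≡8=i; p(15)→25·15+22≡7=h; t(19)→25·19+22≡3=d; i(8)→25·8+22≡14=o; o(14)→25·14+22≡8=i; n(13)→25·13+22≡9=j (all mod 26).

ihdoij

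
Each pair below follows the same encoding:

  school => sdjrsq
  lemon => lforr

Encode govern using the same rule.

In school: s→s is +0, c→d is +1, h→j is +2, o→r is +3 — the shift increases by 1 each position. Each letter shifts forward by its position index (0, 1, 2, …) — the shift grows by one for each successive letter.
Applying it to govern: g+0=g, o+1=p, v+2=x, e+3=h, r+4=v, n+5=s.

gpxhvs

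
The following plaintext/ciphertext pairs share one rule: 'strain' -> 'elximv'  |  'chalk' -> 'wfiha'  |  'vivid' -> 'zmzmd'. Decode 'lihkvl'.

s(18)→e(4) and t(19)→l(11) fit y≡7x+8 (mod 26); the inverse of 7 mod 26 is 15. This is an affine cipher: with a=0,…,z=25, each position x becomes (7x+8) mod 26.
Decoding lihkvl: l(11)→15·(11−8)≡19=t; i(8)→15·(8−8)≡0=a; h(7)→15·(7−8)≡11=l; k(10)→15·(10−8)≡4=e; v(21)→15·(21−8)≡13=n; l(11)→15·(11−8)≡19=t (all mod 26).

talent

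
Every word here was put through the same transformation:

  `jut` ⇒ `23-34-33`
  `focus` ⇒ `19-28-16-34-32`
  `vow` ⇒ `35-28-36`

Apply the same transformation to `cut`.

j is letter #10 and maps to 23: an offset of 13. Each letter is replaced by its alphabet position (a=1..z=26) + 13.
For cut: c=3→16, u=21→34, t=20→33.

16-34-33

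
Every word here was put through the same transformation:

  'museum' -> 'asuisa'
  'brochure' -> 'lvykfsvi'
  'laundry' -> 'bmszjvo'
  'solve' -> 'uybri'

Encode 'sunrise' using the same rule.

uszveui

This is an affine cipher: with a=0,…,z=25, each position x becomes (25x+12) mod 26.
For sunrise: s(18)→25·18+12≡20=u; u(20)→25·20+12≡18=s; n(13)→25·13+12≡25=z; r(17)→25·17+12≡21=v; i(8)→25·8+12≡4=e; s(18)→25·18+12≡20=u; e(4)→25·4+12≡8=i (all mod 26).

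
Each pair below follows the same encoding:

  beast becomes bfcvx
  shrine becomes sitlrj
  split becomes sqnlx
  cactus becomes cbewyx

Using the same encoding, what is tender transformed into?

tfpgiw

Letter i (0-indexed) is shifted by i+0, so successive shifts are 0, 1, 2, ….
Applying it to tender: t+0=t, e+1=f, n+2=p, d+3=g, e+4=i, r+5=w.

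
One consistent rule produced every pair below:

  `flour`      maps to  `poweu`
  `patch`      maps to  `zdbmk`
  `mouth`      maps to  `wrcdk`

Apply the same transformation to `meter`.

whbou

It's a Vigenère-style cipher with numeric key [10,3,8]: position i shifts by key[i mod 3].
On meter: m+10=w, e+3=h, t+8=b, e+10=o, r+3=u.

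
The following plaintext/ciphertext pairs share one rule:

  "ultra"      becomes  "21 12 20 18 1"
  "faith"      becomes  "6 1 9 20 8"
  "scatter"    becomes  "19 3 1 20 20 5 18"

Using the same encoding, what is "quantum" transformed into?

17 21 1 14 20 21 13

u is letter #21 and maps to 21: an offset of 0. Each letter is replaced by its alphabet position (a=1, b=2, …, z=26).
For quantum: q=17→17, u=21→21, a=1→1, n=14→14, t=20→20, u=21→21, m=13→13.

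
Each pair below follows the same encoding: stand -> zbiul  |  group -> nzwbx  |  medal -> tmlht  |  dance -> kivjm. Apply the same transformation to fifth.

Shifts by position in stand: pos 0: s→z (+7), pos 1: t→b (+8), pos 2: a→i (+8), pos 3: n→u (+7), pos 4: d→l (+8) — repeating every 3. The shifts repeat in a cycle of length 3: positions 0,1,… shift by +7, +8, +8, then the pattern repeats.
Applying it to fifth: f+7=m, i+8=q, f+8=n, t+7=a, h+8=p.

mqnap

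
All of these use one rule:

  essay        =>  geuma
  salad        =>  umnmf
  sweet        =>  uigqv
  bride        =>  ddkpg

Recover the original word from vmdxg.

Shifts by position in essay: pos 0: e→g (+2), pos 1: s→e (+12), pos 2: s→u (+2), pos 3: a→m (+12) — repeating every 2. It's a Vigenère-style cipher with numeric key [2,12]: position i shifts by key[i mod 2].
Reversing it on vmdxg: v−2=t, m−12=a, d−2=b, x−12=l, g−2=e.

table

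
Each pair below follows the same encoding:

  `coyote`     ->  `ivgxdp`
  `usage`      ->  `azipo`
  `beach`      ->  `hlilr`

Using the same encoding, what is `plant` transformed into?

vsiwd

In coyote: c→i is +6, o→v is +7, y→g is +8, o→x is +9 — the shift increases by 1 each position. Each letter shifts forward by (position + 6), i.e. 6, 7, 8, … — the shift grows by one for each successive letter.
Applying it to plant: p+6=v, l+7=s, a+8=i, n+9=w, t+10=d.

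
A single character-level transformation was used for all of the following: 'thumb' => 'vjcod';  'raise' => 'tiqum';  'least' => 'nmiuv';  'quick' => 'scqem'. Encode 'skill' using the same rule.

The shift depends on letter class: consonant t→v is +2, but vowel u→c is +8. Two shifts are in play — +8 for a/e/i/o/u, +2 for every other letter.
For skill: s(cons)+2=u, k(cons)+2=m, i(vowel)+8=q, l(cons)+2=n, l(cons)+2=n.

umqnn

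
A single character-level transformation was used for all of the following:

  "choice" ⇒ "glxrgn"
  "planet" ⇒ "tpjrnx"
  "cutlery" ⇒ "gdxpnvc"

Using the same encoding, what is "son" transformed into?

The shift depends on letter class: consonant c→g is +4, but vowel o→x is +9. Vowels shift forward by 9 and consonants shift forward by 4.
For son: s(cons)+4=w, o(vowel)+9=x, n(cons)+4=r.

wxr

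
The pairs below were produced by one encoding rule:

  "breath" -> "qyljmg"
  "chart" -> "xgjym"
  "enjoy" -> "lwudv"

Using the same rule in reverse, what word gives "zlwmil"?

gentle

b(1)→q(16) and r(17)→y(24) fit y≡7x+9 (mod 26); the inverse of 7 mod 26 is 15. Each letter's alphabet position (a=0..z=25) is mapped through 7·x+9 mod 26 — an affine cipher.
Undoing it on zlwmil: z(25)→15·(25−9)≡6=g; l(11)→15·(11−9)≡4=e; w(22)→15·(22−9)≡13=n; m(12)→15·(12−9)≡19=t; i(8)→15·(8−9)≡11=l; l(11)→15·(11−9)≡4=e (all mod 26).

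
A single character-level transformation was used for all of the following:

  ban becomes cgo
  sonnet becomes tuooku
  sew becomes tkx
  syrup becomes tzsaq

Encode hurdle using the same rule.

iasemk

The shift depends on letter class: consonant b→c is +1, but vowel a→g is +6. Two shifts are in play — +6 for a/e/i/o/u, +1 for every other letter.
On hurdle: h(cons)+1=i, u(vowel)+6=a, r(cons)+1=s, d(cons)+1=e, l(cons)+1=m, e(vowel)+6=k.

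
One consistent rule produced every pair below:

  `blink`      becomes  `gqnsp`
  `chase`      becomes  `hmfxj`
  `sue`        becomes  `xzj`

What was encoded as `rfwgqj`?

marble

Every letter moves 5 places later in the alphabet, wrapping around z→a.
Decoding rfwgqj: r−5=m, f−5=a, w−5=r, g−5=b, q−5=l, j−5=e.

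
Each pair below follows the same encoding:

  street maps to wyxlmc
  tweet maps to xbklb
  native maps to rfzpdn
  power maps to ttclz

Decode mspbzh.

In street: s→w is +4, t→y is +5, r→x is +6, e→l is +7 — the shift increases by 1 each position. Each letter shifts forward by (position + 4), i.e. 4, 5, 6, … — the shift grows by one for each successive letter.
Reversing it on mspbzh: m−4=i, s−5=n, p−6=j, b−7=u, z−8=r, h−9=y.

injury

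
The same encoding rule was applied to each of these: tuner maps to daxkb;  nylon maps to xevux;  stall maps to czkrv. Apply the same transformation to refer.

Shifts by position in tuner: pos 0: t→d (+10), pos 1: u→a (+6), pos 2: n→x (+10), pos 3: e→k (+6) — repeating every 2. A repeating key of period 2 is used — shifts +10, +6 over and over.
Applying it to refer: r+10=b, e+6=k, f+10=p, e+6=k, r+10=b.

bkpkb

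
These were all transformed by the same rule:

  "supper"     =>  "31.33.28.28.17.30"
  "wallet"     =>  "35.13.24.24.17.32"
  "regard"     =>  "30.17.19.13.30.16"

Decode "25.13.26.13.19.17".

s is letter #19 and maps to 31: an offset of 12. The number is (letter's place in the alphabet, a=1) + 12.
Reversing it on 25.13.26.13.19.17: 25→(25−12)÷1=13=m, 13→(13−12)÷1=1=a, 26→(26−12)÷1=14=n, 13→(13−12)÷1=1=a, 19→(19−12)÷1=7=g, 17→(17−12)÷1=5=e.

manage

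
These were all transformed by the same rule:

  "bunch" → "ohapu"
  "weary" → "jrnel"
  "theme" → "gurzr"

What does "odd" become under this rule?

Compare letters: b→o is +13, u→h is +13, n→a is +13 — a constant shift. Each letter is shifted forward by 13 in the alphabet (a Caesar shift of +13).
For odd: o+13=b, d+13=q, d+13=q.

bqq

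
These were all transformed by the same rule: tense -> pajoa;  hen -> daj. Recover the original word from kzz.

odd

Compare letters: t→p is +22, e→a is +22, n→j is +22 — a constant shift. It's a constant shift of +22 (ROT22).
Undoing it on kzz: k−22=o, z−22=d, z−22=d.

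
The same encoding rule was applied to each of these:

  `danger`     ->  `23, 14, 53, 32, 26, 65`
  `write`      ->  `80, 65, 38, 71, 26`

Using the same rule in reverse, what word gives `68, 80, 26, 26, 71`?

sweet

d(#4)→23 and a(#1)→14: differences scale by 3, so n = 3·pos + 11. With a=1..z=26, the number is 3·pos + 11.
Decoding 68, 80, 26, 26, 71: 68→(68−11)÷3=19=s, 80→(80−11)÷3=23=w, 26→(26−11)÷3=5=e, 26→(26−11)÷3=5=e, 71→(71−11)÷3=20=t.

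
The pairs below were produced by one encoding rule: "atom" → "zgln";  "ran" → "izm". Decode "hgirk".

strip

This is the alphabet-reversal cipher (Atbash): a becomes z, b becomes y, etc.
Decoding hgirk: h↔s, g↔t, i↔r, r↔i, k↔p.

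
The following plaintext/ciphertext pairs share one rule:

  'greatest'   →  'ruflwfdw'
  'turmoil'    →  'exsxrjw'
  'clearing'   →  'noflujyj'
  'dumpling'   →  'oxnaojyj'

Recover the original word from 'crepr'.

rodeo

Shifts by position in greatest: pos 0: g→r (+11), pos 1: r→u (+3), pos 2: e→f (+1), pos 3: a→l (+11), pos 4: t→w (+3), pos 5: e→f (+1) — repeating every 3. It's a Vigenère-style cipher with numeric key [11,3,1]: position i shifts by key[i mod 3].
Undoing it on crepr: c−11=r, r−3=o, e−1=d, p−11=e, r−3=o.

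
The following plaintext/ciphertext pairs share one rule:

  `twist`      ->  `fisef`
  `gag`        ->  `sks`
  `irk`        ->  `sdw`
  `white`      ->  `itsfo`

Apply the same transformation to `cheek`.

otoow

The shift depends on letter class: consonant t→f is +12, but vowel i→s is +10. Two shifts are in play — +10 for a/e/i/o/u, +12 for every other letter.
For cheek: c(cons)+12=o, h(cons)+12=t, e(vowel)+10=o, e(vowel)+10=o, k(cons)+12=w.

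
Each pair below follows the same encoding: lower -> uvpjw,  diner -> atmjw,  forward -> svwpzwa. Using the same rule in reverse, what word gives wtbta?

l(11)→u(20) and o(14)→v(21) fit y≡9x+25 (mod 26); the inverse of 9 mod 26 is 3. Treating letters as 0–25, the rule is x ↦ 9x + 25 (mod 26).
Reversing it on wtbta: w(22)→3·(22−25)≡17=r; t(19)→3·(19−25)≡8=i; b(1)→3·(1−25)≡6=g; t(19)→3·(19−25)≡8=i; a(0)→3·(0−25)≡3=d (all mod 26).

rigid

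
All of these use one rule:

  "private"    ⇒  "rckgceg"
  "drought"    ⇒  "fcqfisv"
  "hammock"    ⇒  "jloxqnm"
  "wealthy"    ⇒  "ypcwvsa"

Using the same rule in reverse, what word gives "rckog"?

A repeating key of period 2 is used — shifts +2, +11 over and over.
Reversing it on rckog: r−2=p, c−11=r, k−2=i, o−11=d, g−2=e.

pride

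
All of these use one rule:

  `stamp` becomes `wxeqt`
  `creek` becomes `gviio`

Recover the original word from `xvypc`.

Compare letters: s→w is +4, t→x is +4, a→e is +4 — a constant shift. It's a constant shift of +4 (ROT4).
Reversing it on xvypc: x−4=t, v−4=r, y−4=u, p−4=l, c−4=y.

truly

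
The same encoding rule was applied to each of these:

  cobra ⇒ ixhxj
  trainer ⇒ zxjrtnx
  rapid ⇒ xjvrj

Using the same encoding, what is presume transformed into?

vxnydsn

The rule splits by letter class: vowels +9, consonants +6.
On presume: p(cons)+6=v, r(cons)+6=x, e(vowel)+9=n, s(cons)+6=y, u(vowel)+9=d, m(cons)+6=s, e(vowel)+9=n.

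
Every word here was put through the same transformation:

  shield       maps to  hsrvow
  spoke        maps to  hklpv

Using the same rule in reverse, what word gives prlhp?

kiosk

Each pair mirrors across the alphabet (s↔h, h↔s, i↔r): positions sum to 25. This is the alphabet-reversal cipher (Atbash): a becomes z, b becomes y, etc.
Reversing it on prlhp: p↔k, r↔i, l↔o, h↔s, p↔k.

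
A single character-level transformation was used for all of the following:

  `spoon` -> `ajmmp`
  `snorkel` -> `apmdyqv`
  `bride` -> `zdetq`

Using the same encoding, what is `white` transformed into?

s(18)→a(0) and p(15)→j(9) fit y≡23x+2 (mod 26); the inverse of 23 mod 26 is 17. Each letter's alphabet position (a=0..z=25) is mapped through 23·x+2 mod 26 — an affine cipher.
Applying it to white: w(22)→23·22+2≡14=o; h(7)→23·7+2≡7=h; i(8)→23·8+2≡4=e; t(19)→23·19+2≡23=x; e(4)→23·4+2≡16=q (all mod 26).

ohexq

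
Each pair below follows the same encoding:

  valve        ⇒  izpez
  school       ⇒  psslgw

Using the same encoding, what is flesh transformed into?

lwipj

The output letters match the input read backwards, each shifted +4: valve reversed is evlav. The word is reversed, then every letter is shifted forward by 4.
Applying it to flesh: reverse → hself; then shift: h+4=l, s+4=w, e+4=i, l+4=p, f+4=j.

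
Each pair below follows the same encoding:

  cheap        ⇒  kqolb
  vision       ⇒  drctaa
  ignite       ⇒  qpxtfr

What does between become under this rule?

jndhqrb

In cheap: c→k is +8, h→q is +9, e→o is +10, a→l is +11 — the shift increases by 1 each position. Each letter shifts forward by (position + 8), i.e. 8, 9, 10, … — the shift grows by one for each successive letter.
Applying it to between: b+8=j, e+9=n, t+10=d, w+11=h, e+12=q, e+13=r, n+14=b.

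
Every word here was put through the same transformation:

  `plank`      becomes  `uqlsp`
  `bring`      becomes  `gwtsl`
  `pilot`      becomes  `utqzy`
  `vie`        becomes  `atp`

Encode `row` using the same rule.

Two shifts are in play — +11 for a/e/i/o/u, +5 for every other letter.
Applying it to row: r(cons)+5=w, o(vowel)+11=z, w(cons)+5=b.

wzb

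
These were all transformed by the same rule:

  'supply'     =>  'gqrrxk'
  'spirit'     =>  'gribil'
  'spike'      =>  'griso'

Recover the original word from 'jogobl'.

desert

s(18)→g(6) and u(20)→q(16) fit y≡5x+20 (mod 26); the inverse of 5 mod 26 is 21. This is an affine cipher: with a=0,…,z=25, each position x becomes (5x+20) mod 26.
Reversing it on jogobl: j(9)→21·(9−20)≡3=d; o(14)→21·(14−20)≡4=e; g(6)→21·(6−20)≡18=s; o(14)→21·(14−20)≡4=e; b(1)→21·(1−20)≡17=r; l(11)→21·(11−20)≡19=t (all mod 26).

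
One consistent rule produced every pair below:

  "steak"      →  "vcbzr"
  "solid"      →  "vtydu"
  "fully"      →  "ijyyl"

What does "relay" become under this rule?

obyzl

s(18)→v(21) and t(19)→c(2) fit y≡7x+25 (mod 26); the inverse of 7 mod 26 is 15. This is an affine cipher: with a=0,…,z=25, each position x becomes (7x+25) mod 26.
For relay: r(17)→7·17+25≡14=o; e(4)→7·4+25≡1=b; l(11)→7·11+25≡24=y; a(0)→7·0+25≡25=z; y(24)→7·24+25≡11=l (all mod 26).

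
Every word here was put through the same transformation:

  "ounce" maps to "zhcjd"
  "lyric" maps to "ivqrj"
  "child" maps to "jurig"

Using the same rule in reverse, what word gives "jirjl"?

click

o(14)→z(25) and u(20)→h(7) fit y≡23x+15 (mod 26); the inverse of 23 mod 26 is 17. Each letter's alphabet position (a=0..z=25) is mapped through 23·x+15 mod 26 — an affine cipher.
Reversing it on jirjl: j(9)→17·(9−15)≡2=c; i(8)→17·(8−15)≡11=l; r(17)→17·(17−15)≡8=i; j(9)→17·(9−15)≡2=c; l(11)→17·(11−15)≡10=k (all mod 26).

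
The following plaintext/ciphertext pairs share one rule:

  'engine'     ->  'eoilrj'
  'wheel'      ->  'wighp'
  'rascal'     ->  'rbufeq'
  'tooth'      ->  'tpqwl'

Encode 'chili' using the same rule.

cikom

In engine: e→e is +0, n→o is +1, g→i is +2, i→l is +3 — the shift increases by 1 each position. Letter i (0-indexed) is shifted by i+0, so successive shifts are 0, 1, 2, ….
For chili: c+0=c, h+1=i, i+2=k, l+3=o, i+4=m.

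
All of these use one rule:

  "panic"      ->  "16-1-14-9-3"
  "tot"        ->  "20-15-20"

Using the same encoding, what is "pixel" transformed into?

p is letter #16 and maps to 16: an offset of 0. Each letter is replaced by its alphabet position (a=1, b=2, …, z=26).
For pixel: p=16→16, i=9→9, x=24→24, e=5→5, l=12→12.

16-9-24-5-12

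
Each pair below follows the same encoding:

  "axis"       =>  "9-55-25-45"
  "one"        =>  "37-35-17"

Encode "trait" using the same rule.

a(#1)→9 and x(#24)→55: differences scale by 2, so n = 2·pos + 7. With a=1..z=26, the number is 2·pos + 7.
On trait: t=20→47, r=18→43, a=1→9, i=9→25, t=20→47.

47-43-9-25-47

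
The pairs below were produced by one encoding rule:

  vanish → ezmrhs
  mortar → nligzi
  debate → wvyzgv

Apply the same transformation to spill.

hkroo

Each pair mirrors across the alphabet (v↔e, a↔z, n↔m): positions sum to 25. Each letter is replaced by its mirror in the alphabet: a↔z, b↔y, c↔x, and so on (the Atbash cipher).
On spill: s↔h, p↔k, i↔r, l↔o, l↔o.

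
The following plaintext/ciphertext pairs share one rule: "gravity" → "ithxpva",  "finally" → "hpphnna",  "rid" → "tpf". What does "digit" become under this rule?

The shift depends on letter class: consonant g→i is +2, but vowel a→h is +7. The rule splits by letter class: vowels +7, consonants +2.
On digit: d(cons)+2=f, i(vowel)+7=p, g(cons)+2=i, i(vowel)+7=p, t(cons)+2=v.

fpipv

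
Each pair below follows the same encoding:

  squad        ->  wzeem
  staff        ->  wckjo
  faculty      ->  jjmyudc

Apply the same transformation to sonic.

wxxml

A repeating key of period 3 is used — shifts +4, +9, +10 over and over.
Applying it to sonic: s+4=w, o+9=x, n+10=x, i+4=m, c+9=l.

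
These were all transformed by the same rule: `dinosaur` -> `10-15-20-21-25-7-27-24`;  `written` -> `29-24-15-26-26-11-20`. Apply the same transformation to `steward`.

25-26-11-29-7-24-10

d is letter #4 and maps to 10: an offset of 6. The number is (letter's place in the alphabet, a=1) + 6.
Applying it to steward: s=19→25, t=20→26, e=5→11, w=23→29, a=1→7, r=18→24, d=4→10.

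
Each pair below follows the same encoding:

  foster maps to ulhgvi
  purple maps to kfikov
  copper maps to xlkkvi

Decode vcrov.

Each pair mirrors across the alphabet (f↔u, o↔l, s↔h): positions sum to 25. Letters are reflected about the middle of the alphabet (position → 25−position): Atbash.
Reversing it on vcrov: v↔e, c↔x, r↔i, o↔l, v↔e.

exile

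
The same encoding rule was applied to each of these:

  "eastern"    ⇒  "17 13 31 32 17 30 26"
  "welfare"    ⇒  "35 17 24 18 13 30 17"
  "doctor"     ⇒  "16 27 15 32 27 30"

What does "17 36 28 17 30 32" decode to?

expert

e is letter #5 and maps to 17: an offset of 12. Each letter is replaced by its alphabet position (a=1..z=26) + 12.
Reversing it on 17 36 28 17 30 32: 17→(17−12)÷1=5=e, 36→(36−12)÷1=24=x, 28→(28−12)÷1=16=p, 17→(17−12)÷1=5=e, 30→(30−12)÷1=18=r, 32→(32−12)÷1=20=t.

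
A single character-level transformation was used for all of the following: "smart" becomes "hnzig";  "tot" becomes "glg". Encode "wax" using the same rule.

dzc

Each pair mirrors across the alphabet (s↔h, m↔n, a↔z): positions sum to 25. This is the alphabet-reversal cipher (Atbash): a becomes z, b becomes y, etc.
For wax: w↔d, a↔z, x↔c.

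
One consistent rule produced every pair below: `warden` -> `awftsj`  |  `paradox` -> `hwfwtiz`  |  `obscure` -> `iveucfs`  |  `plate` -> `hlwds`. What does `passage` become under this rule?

hweewqs

Treating letters as 0–25, the rule is x ↦ 25x + 22 (mod 26).
On passage: p(15)→25·15+22≡7=h; a(0)→25·0+22≡22=w; s(18)→25·18+22≡4=e; s(18)→25·18+22≡4=e; a(0)→25·0+22≡22=w; g(6)→25·6+22≡16=q; e(4)→25·4+22≡18=s (all mod 26).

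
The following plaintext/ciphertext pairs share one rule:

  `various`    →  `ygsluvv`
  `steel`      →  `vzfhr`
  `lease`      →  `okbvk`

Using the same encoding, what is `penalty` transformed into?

skodrub

Shifts by position in various: pos 0: v→y (+3), pos 1: a→g (+6), pos 2: r→s (+1), pos 3: i→l (+3), pos 4: o→u (+6), pos 5: u→v (+1) — repeating every 3. A repeating key of period 3 is used — shifts +3, +6, +1 over and over.
On penalty: p+3=s, e+6=k, n+1=o, a+3=d, l+6=r, t+1=u, y+3=b.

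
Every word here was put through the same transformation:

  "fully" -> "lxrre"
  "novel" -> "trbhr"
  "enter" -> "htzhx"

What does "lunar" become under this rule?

rxtdx

The shift depends on letter class: consonant f→l is +6, but vowel u→x is +3. Vowels shift forward by 3 and consonants shift forward by 6.
For lunar: l(cons)+6=r, u(vowel)+3=x, n(cons)+6=t, a(vowel)+3=d, r(cons)+6=x.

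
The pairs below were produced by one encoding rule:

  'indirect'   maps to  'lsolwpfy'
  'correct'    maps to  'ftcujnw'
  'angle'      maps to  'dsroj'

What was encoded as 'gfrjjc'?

dagger

Shifts by position in indirect: pos 0: i→l (+3), pos 1: n→s (+5), pos 2: d→o (+11), pos 3: i→l (+3), pos 4: r→w (+5), pos 5: e→p (+11) — repeating every 3. The shifts repeat in a cycle of length 3: positions 0,1,… shift by +3, +5, +11, then the pattern repeats.
Undoing it on gfrjjc: g−3=d, f−5=a, r−11=g, j−3=g, j−5=e, c−11=r.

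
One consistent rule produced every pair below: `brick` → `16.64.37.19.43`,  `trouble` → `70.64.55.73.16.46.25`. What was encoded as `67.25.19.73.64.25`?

b(#2)→16 and r(#18)→64: differences scale by 3, so n = 3·pos + 10. With a=1..z=26, the number is 3·pos + 10.
Undoing it on 67.25.19.73.64.25: 67→(67−10)÷3=19=s, 25→(25−10)÷3=5=e, 19→(19−10)÷3=3=c, 73→(73−10)÷3=21=u, 64→(64−10)÷3=18=r, 25→(25−10)÷3=5=e.

secure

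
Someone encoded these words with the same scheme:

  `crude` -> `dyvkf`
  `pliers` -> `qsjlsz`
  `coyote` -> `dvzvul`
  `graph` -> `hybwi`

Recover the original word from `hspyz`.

glory

Shifts by position in crude: pos 0: c→d (+1), pos 1: r→y (+7), pos 2: u→v (+1), pos 3: d→k (+7) — repeating every 2. A repeating key of period 2 is used — shifts +1, +7 over and over.
Reversing it on hspyz: h−1=g, s−7=l, p−1=o, y−7=r, z−1=y.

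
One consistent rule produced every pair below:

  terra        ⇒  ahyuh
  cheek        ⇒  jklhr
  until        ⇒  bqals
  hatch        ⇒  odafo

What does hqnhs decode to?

It's a Vigenère-style cipher with numeric key [7,3]: position i shifts by key[i mod 2].
Decoding hqnhs: h−7=a, q−3=n, n−7=g, h−3=e, s−7=l.

angel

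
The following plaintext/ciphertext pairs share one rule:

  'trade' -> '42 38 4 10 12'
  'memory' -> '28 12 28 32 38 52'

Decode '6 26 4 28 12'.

blame

t(#20)→42 and r(#18)→38: differences scale by 2, so n = 2·pos + 2. The formula is n = 2×(alphabet index, a=1) + 2.
Undoing it on 6 26 4 28 12: 6→(6−2)÷2=2=b, 26→(26−2)÷2=12=l, 4→(4−2)÷2=1=a, 28→(28−2)÷2=13=m, 12→(12−2)÷2=5=e.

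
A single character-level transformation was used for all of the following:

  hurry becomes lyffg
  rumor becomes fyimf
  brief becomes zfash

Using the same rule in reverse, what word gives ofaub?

h(7)→l(11) and u(20)→y(24) fit y≡15x+10 (mod 26); the inverse of 15 mod 26 is 7. Treating letters as 0–25, the rule is x ↦ 15x + 10 (mod 26).
Undoing it on ofaub: o(14)→7·(14−10)≡2=c; f(5)→7·(5−10)≡17=r; a(0)→7·(0−10)≡8=i; u(20)→7·(20−10)≡18=s; b(1)→7·(1−10)≡15=p (all mod 26).

crisp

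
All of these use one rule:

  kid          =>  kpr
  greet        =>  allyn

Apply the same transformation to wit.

Two steps: reverse the string, then apply a Caesar shift of +7.
Applying it to wit: reverse → tiw; then shift: t+7=a, i+7=p, w+7=d.

apd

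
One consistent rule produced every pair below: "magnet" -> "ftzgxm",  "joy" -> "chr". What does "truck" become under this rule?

mknvd

Compare letters: m→f is +19, a→t is +19, g→z is +19 — a constant shift. Every letter moves 19 places later in the alphabet, wrapping around z→a.
On truck: t+19=m, r+19=k, u+19=n, c+19=v, k+19=d.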